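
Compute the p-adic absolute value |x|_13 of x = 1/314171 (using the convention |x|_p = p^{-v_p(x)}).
|1/314171|_13 = 28561

Step 1 — compute v_13(x) by factoring powers of 13 out of the numerator and denominator: v_13(1/314171) = -4. Step 2 — apply |x|_p = p^{-v_p(x)} = 13^{4} = 28561.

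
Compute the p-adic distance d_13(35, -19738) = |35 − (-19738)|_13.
d_13(35, -19738) = 1/2197

Step 1 — x − y = 35 − (-19738) = 19773. Step 2 — v_13(19773) = 3 (factor: 19773 = (13^3 · 9); the sign does not affect v_p). Step 3 — |x − y|_13 = 13^{-3} = 1/2197.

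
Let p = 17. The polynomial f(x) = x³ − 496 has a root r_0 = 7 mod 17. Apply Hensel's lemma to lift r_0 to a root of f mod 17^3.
r_2 = 993 (mod 4913)

Hensel: r_{i+1} = r_i − f(r_i)/f′(r_i) mod 17^{i+2}, where f′(x) = 3x². Iterate:
  r_0 = 7 (mod 17)
  r_1 = 126 (mod 289)
  r_2 = 993 (mod 4913)
Final: r = 993 with f(r) ≡ 0 mod 17^3.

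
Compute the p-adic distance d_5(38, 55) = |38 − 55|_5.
d_5(38, 55) = 1

Step 1 — x − y = 38 − 55 = -17. Step 2 — v_5(-17) = 0 (factor: -17 = −(5^0 · 17); the sign does not affect v_p). Step 3 — |x − y|_5 = 5^{0} = 1.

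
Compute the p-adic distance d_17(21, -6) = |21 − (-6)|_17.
d_17(21, -6) = 1

Step 1 — x − y = 21 − (-6) = 27. Step 2 — v_17(27) = 0 (factor: 27 = (17^0 · 27); the sign does not affect v_p). Step 3 — |x − y|_17 = 17^{0} = 1.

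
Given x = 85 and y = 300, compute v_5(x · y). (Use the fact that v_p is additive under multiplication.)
v_5(25500) = 3

v_p(x) = 1 (factor: 85 = 5^1 · 17); v_p(y) = 2 (factor: 300 = 5^2 · 12). Additivity: v_p(xy) = v_p(x) + v_p(y) = 1 + 2 = 3. (Direct check: xy = 25500 = 5^3 · (204).)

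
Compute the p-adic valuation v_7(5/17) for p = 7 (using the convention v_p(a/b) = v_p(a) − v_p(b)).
v_7(5/17) = 0

Factor powers of 7 from the numerator and denominator of the reduced fraction: 5 = 7^0 · 5 and 17 = 7^0 · 17. Apply v_p(a/b) = v_p(a) − v_p(b): v_7(5/17) = 0 − 0 = 0.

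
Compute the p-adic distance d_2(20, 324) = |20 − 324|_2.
d_2(20, 324) = 1/16

Step 1 — x − y = 20 − 324 = -304. Step 2 — v_2(-304) = 4 (factor: -304 = −(2^4 · 19); the sign does not affect v_p). Step 3 — |x − y|_2 = 2^{-4} = 1/16.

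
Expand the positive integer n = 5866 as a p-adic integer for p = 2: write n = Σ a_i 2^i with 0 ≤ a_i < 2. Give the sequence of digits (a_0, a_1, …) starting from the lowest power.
(a_0, a_1, …) = (0, 1, 0, 1, 0, 1, 1, 1, 0, 1, 1, 0, 1)

Repeated division by 2 gives the digits low-to-high: 5866 = 1·2^1 + 1·2^3 + 1·2^5 + 1·2^6 + 1·2^7 + 1·2^9 + 1·2^10 + 1·2^12. Digit sequence: (0, 1, 0, 1, 0, 1, 1, 1, 0, 1, 1, 0, 1).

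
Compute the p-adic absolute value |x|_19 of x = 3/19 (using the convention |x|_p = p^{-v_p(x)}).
|3/19|_19 = 19

Step 1 — compute v_19(x) by factoring powers of 19 out of the numerator and denominator: v_19(3/19) = -1. Step 2 — apply |x|_p = p^{-v_p(x)} = 19^{1} = 19.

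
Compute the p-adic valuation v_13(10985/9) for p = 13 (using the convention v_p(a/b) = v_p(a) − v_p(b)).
v_13(10985/9) = 3

Factor powers of 13 from the numerator and denominator of the reduced fraction: 10985 = 13^3 · 5 and 9 = 13^0 · 9. Apply v_p(a/b) = v_p(a) − v_p(b): v_13(10985/9) = 3 − 0 = 3.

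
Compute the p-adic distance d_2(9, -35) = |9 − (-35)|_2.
d_2(9, -35) = 1/4

Step 1 — x − y = 9 − (-35) = 44. Step 2 — v_2(44) = 2 (factor: 44 = (2^2 · 11); the sign does not affect v_p). Step 3 — |x − y|_2 = 2^{-2} = 1/4.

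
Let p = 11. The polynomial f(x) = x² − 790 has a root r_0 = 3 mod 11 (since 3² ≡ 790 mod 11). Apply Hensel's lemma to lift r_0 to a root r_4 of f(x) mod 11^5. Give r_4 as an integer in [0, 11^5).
r_4 = 151847 (mod 161051)

Hensel's recurrence: r_{i+1} = r_i − f(r_i)·(f′(r_i))^{-1} mod 11^{i+2}, with f′(x) = 2x. Iterate:
  r_0 = 3 (mod 11)
  r_1 = 113 (mod 121)
  r_2 = 113 (mod 1331)
  r_3 = 5437 (mod 14641)
  r_4 = 151847 (mod 161051)
Final: r_4 = 151847, and one checks f(r_4) ≡ 0 mod 11^5.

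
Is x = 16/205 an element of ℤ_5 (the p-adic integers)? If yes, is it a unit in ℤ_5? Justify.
x ∉ ℤ_5 (v_5(x) = -1 < 0)

ℤ_5 = {x ∈ ℚ_5 : v_5(x) ≥ 0} and ℤ_5^× = {x ∈ ℤ_5 : v_5(x) = 0}. Here v_5(16/205) = v_5(num) − v_5(den) = -1; compare against these criteria.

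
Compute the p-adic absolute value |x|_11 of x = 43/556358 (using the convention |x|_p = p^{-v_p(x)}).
|43/556358|_11 = 14641

Step 1 — compute v_11(x) by factoring powers of 11 out of the numerator and denominator: v_11(43/556358) = -4. Step 2 — apply |x|_p = p^{-v_p(x)} = 11^{4} = 14641.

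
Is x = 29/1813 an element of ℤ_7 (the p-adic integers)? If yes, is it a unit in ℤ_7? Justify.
x ∉ ℤ_7 (v_7(x) = -2 < 0)

ℤ_7 = {x ∈ ℚ_7 : v_7(x) ≥ 0} and ℤ_7^× = {x ∈ ℤ_7 : v_7(x) = 0}. Here v_7(29/1813) = v_7(num) − v_7(den) = -2; compare against these criteria.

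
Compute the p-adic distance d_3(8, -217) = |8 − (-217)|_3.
d_3(8, -217) = 1/9

Step 1 — x − y = 8 − (-217) = 225. Step 2 — v_3(225) = 2 (factor: 225 = (3^2 · 25); the sign does not affect v_p). Step 3 — |x − y|_3 = 3^{-2} = 1/9.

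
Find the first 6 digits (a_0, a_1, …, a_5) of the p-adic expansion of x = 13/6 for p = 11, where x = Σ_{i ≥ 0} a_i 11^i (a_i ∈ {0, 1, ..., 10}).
(a_0, …, a_5) = (4, 9, 1, 9, 1, 9)

v_11(13/6) = 0 (numerator and denominator both coprime to 11), so x ∈ ℤ_11^×. Compute digits iteratively via a_i = x_i mod 11, x_{i+1} = (x_i − a_i)/11, with x_0 = x:
  x_0 = 13/6;  a_0 = 4;  x_1 = (x_0 − 4)/11 = -1/6
  x_1 = -1/6;  a_1 = 9;  x_2 = (x_1 − 9)/11 = -5/6
  x_2 = -5/6;  a_2 = 1;  x_3 = (x_2 − 1)/11 = -1/6
  x_3 = -1/6;  a_3 = 9;  x_4 = (x_3 − 9)/11 = -5/6
  x_4 = -5/6;  a_4 = 1;  x_5 = (x_4 − 1)/11 = -1/6
  x_5 = -1/6;  a_5 = 9;  x_6 = (x_5 − 9)/11 = -5/6
Digits: (4, 9, 1, 9, 1, 9).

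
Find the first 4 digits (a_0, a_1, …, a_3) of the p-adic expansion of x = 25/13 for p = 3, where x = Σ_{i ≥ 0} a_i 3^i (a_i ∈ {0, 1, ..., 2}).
(a_0, …, a_3) = (1, 1, 0, 2)

v_3(25/13) = 0 (numerator and denominator both coprime to 3), so x ∈ ℤ_3^×. Compute digits iteratively via a_i = x_i mod 3, x_{i+1} = (x_i − a_i)/3, with x_0 = x:
  x_0 = 25/13;  a_0 = 1;  x_1 = (x_0 − 1)/3 = 4/13
  x_1 = 4/13;  a_1 = 1;  x_2 = (x_1 − 1)/3 = -3/13
  x_2 = -3/13;  a_2 = 0;  x_3 = (x_2 − 0)/3 = -1/13
  x_3 = -1/13;  a_3 = 2;  x_4 = (x_3 − 2)/3 = -9/13
Digits: (1, 1, 0, 2).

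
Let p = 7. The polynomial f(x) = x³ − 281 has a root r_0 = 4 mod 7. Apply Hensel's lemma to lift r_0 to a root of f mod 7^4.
r_3 = 277 (mod 2401)

Hensel: r_{i+1} = r_i − f(r_i)/f′(r_i) mod 7^{i+2}, where f′(x) = 3x². Iterate:
  r_0 = 4 (mod 7)
  r_1 = 32 (mod 49)
  r_2 = 277 (mod 343)
  r_3 = 277 (mod 2401)
Final: r = 277 with f(r) ≡ 0 mod 7^4.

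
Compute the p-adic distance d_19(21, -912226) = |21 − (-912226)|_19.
d_19(21, -912226) = 1/130321

Step 1 — x − y = 21 − (-912226) = 912247. Step 2 — v_19(912247) = 4 (factor: 912247 = (19^4 · 7); the sign does not affect v_p). Step 3 — |x − y|_19 = 19^{-4} = 1/130321.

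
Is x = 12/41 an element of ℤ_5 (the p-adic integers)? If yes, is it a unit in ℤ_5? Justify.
x ∈ ℤ_5^× (unit); v_5(x) = 0

ℤ_5 = {x ∈ ℚ_5 : v_5(x) ≥ 0} and ℤ_5^× = {x ∈ ℤ_5 : v_5(x) = 0}. Here v_5(12/41) = v_5(num) − v_5(den) = 0; compare against these criteria.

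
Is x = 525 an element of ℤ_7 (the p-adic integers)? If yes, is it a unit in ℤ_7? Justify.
x ∈ ℤ_7 but not a unit; v_7(x) = 1 > 0

ℤ_7 = {x ∈ ℚ_7 : v_7(x) ≥ 0} and ℤ_7^× = {x ∈ ℤ_7 : v_7(x) = 0}. Here v_7(525) = v_7(num) − v_7(den) = 1; compare against these criteria.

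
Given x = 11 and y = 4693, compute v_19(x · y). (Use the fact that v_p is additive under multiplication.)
v_19(51623) = 2

v_p(x) = 0 (factor: 11 = 19^0 · 11); v_p(y) = 2 (factor: 4693 = 19^2 · 13). Additivity: v_p(xy) = v_p(x) + v_p(y) = 0 + 2 = 2. (Direct check: xy = 51623 = 19^2 · (143).)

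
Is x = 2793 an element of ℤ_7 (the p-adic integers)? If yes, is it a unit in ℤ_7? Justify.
x ∈ ℤ_7 but not a unit; v_7(x) = 2 > 0

ℤ_7 = {x ∈ ℚ_7 : v_7(x) ≥ 0} and ℤ_7^× = {x ∈ ℤ_7 : v_7(x) = 0}. Here v_7(2793) = v_7(num) − v_7(den) = 2; compare against these criteria.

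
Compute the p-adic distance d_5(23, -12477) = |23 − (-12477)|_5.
d_5(23, -12477) = 1/3125

Step 1 — x − y = 23 − (-12477) = 12500. Step 2 — v_5(12500) = 5 (factor: 12500 = (5^5 · 4); the sign does not affect v_p). Step 3 — |x − y|_5 = 5^{-5} = 1/3125.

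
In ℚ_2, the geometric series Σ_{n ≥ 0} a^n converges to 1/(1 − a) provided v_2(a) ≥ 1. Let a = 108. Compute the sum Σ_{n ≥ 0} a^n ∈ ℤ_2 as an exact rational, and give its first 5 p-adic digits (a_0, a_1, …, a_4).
Σ a^n = 1/(1 − a) = -1/107;  first 5 digits = (1, 0, 1, 1, 1)

v_2(a) = 2 ≥ 1, so the series converges in ℤ_2 to 1/(1 − a) = 1/(1 − 108) = -1/107. Expand this rational in ℤ_2: compute digits iteratively via d_i = x_i mod 2, x_{i+1} = (x_i − d_i)/2. The first 5 digits are (1, 0, 1, 1, 1).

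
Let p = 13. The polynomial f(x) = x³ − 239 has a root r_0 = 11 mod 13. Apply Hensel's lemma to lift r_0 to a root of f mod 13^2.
r_1 = 89 (mod 169)

Hensel: r_{i+1} = r_i − f(r_i)/f′(r_i) mod 13^{i+2}, where f′(x) = 3x². Iterate:
  r_0 = 11 (mod 13)
  r_1 = 89 (mod 169)
Final: r = 89 with f(r) ≡ 0 mod 13^2.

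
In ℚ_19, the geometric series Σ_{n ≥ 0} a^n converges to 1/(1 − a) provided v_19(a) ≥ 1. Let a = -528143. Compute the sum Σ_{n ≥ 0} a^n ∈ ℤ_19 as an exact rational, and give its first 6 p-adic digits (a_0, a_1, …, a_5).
Σ a^n = 1/(1 − a) = 1/528144;  first 6 digits = (1, 0, 0, 18, 14, 18)

v_19(a) = 3 ≥ 1, so the series converges in ℤ_19 to 1/(1 − a) = 1/(1 − (-528143)) = 1/528144. Expand this rational in ℤ_19: compute digits iteratively via d_i = x_i mod 19, x_{i+1} = (x_i − d_i)/19. The first 6 digits are (1, 0, 0, 18, 14, 18).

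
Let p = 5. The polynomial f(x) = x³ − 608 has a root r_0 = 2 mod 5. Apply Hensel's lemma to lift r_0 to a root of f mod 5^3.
r_2 = 52 (mod 125)

Hensel: r_{i+1} = r_i − f(r_i)/f′(r_i) mod 5^{i+2}, where f′(x) = 3x². Iterate:
  r_0 = 2 (mod 5)
  r_1 = 2 (mod 25)
  r_2 = 52 (mod 125)
Final: r = 52 with f(r) ≡ 0 mod 5^3.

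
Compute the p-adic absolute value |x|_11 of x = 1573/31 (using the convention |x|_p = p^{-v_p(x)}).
|1573/31|_11 = 1/121

Step 1 — compute v_11(x) by factoring powers of 11 out of the numerator and denominator: v_11(1573/31) = 2. Step 2 — apply |x|_p = p^{-v_p(x)} = 11^{-2} = 1/121.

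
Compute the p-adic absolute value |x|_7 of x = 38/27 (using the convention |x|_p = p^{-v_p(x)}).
|38/27|_7 = 1

Step 1 — compute v_7(x) by factoring powers of 7 out of the numerator and denominator: v_7(38/27) = 0. Step 2 — apply |x|_p = p^{-v_p(x)} = 7^{0} = 1.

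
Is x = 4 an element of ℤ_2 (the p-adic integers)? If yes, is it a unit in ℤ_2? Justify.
x ∈ ℤ_2 but not a unit; v_2(x) = 2 > 0

ℤ_2 = {x ∈ ℚ_2 : v_2(x) ≥ 0} and ℤ_2^× = {x ∈ ℤ_2 : v_2(x) = 0}. Here v_2(4) = v_2(num) − v_2(den) = 2; compare against these criteria.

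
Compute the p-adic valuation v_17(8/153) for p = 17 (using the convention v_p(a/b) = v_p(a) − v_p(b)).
v_17(8/153) = -1

Factor powers of 17 from the numerator and denominator of the reduced fraction: 8 = 17^0 · 8 and 153 = 17^1 · 9. Apply v_p(a/b) = v_p(a) − v_p(b): v_17(8/153) = 0 − 1 = -1.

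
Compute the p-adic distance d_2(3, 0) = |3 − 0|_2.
d_2(3, 0) = 1

Step 1 — x − y = 3 − 0 = 3. Step 2 — v_2(3) = 0 (factor: 3 = (2^0 · 3); the sign does not affect v_p). Step 3 — |x − y|_2 = 2^{0} = 1.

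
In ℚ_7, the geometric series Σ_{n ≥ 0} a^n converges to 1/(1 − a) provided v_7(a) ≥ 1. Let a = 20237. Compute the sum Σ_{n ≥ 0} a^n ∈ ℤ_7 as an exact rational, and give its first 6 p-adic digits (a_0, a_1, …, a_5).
Σ a^n = 1/(1 − a) = -1/20236;  first 6 digits = (1, 0, 0, 3, 1, 1)

v_7(a) = 3 ≥ 1, so the series converges in ℤ_7 to 1/(1 − a) = 1/(1 − 20237) = -1/20236. Expand this rational in ℤ_7: compute digits iteratively via d_i = x_i mod 7, x_{i+1} = (x_i − d_i)/7. The first 6 digits are (1, 0, 0, 3, 1, 1).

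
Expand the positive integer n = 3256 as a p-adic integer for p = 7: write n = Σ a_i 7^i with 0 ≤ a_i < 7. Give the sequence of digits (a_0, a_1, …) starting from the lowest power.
(a_0, a_1, …) = (1, 3, 3, 2, 1)

Repeated division by 7 gives the digits low-to-high: 3256 = 1 + 3·7^1 + 3·7^2 + 2·7^3 + 1·7^4. Digit sequence: (1, 3, 3, 2, 1).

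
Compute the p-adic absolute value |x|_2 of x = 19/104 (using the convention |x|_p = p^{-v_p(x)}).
|19/104|_2 = 8

Step 1 — compute v_2(x) by factoring powers of 2 out of the numerator and denominator: v_2(19/104) = -3. Step 2 — apply |x|_p = p^{-v_p(x)} = 2^{3} = 8.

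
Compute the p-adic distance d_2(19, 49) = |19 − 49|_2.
d_2(19, 49) = 1/2

Step 1 — x − y = 19 − 49 = -30. Step 2 — v_2(-30) = 1 (factor: -30 = −(2^1 · 15); the sign does not affect v_p). Step 3 — |x − y|_2 = 2^{-1} = 1/2.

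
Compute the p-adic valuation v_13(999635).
v_13(999635) = 4

v_13(n) is the largest exponent k such that 13^k divides n. Factor out: 999635 = 13^4 · 35. (Sign doesn't affect v_p.) So v_13(999635) = 4.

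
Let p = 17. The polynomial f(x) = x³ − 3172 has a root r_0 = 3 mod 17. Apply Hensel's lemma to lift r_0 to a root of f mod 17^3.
r_2 = 1040 (mod 4913)

Hensel: r_{i+1} = r_i − f(r_i)/f′(r_i) mod 17^{i+2}, where f′(x) = 3x². Iterate:
  r_0 = 3 (mod 17)
  r_1 = 173 (mod 289)
  r_2 = 1040 (mod 4913)
Final: r = 1040 with f(r) ≡ 0 mod 17^3.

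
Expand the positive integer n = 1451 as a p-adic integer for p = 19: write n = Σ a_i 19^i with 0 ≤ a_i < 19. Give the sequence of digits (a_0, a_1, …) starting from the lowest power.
(a_0, a_1, …) = (7, 0, 4)

Repeated division by 19 gives the digits low-to-high: 1451 = 7 + 4·19^2. Digit sequence: (7, 0, 4).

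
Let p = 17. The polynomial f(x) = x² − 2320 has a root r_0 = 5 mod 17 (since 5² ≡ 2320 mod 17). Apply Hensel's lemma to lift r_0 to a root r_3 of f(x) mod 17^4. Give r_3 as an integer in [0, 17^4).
r_3 = 9338 (mod 83521)

Hensel's recurrence: r_{i+1} = r_i − f(r_i)·(f′(r_i))^{-1} mod 17^{i+2}, with f′(x) = 2x. Iterate:
  r_0 = 5 (mod 17)
  r_1 = 90 (mod 289)
  r_2 = 4425 (mod 4913)
  r_3 = 9338 (mod 83521)
Final: r_3 = 9338, and one checks f(r_3) ≡ 0 mod 17^4.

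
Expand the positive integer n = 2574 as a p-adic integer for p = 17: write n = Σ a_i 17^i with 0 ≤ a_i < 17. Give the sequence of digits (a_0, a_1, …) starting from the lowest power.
(a_0, a_1, …) = (7, 15, 8)

Repeated division by 17 gives the digits low-to-high: 2574 = 7 + 15·17^1 + 8·17^2. Digit sequence: (7, 15, 8).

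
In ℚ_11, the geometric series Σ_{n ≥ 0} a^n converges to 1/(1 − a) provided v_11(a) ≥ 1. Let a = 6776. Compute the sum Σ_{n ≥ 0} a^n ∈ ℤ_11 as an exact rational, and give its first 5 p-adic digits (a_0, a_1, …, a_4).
Σ a^n = 1/(1 − a) = -1/6775;  first 5 digits = (1, 0, 1, 5, 1)

v_11(a) = 2 ≥ 1, so the series converges in ℤ_11 to 1/(1 − a) = 1/(1 − 6776) = -1/6775. Expand this rational in ℤ_11: compute digits iteratively via d_i = x_i mod 11, x_{i+1} = (x_i − d_i)/11. The first 5 digits are (1, 0, 1, 5, 1).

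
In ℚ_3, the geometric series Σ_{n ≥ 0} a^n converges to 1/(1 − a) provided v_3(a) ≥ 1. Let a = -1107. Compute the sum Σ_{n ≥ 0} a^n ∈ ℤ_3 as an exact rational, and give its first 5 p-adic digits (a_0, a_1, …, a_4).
Σ a^n = 1/(1 − a) = 1/1108;  first 5 digits = (1, 0, 0, 1, 1)

v_3(a) = 3 ≥ 1, so the series converges in ℤ_3 to 1/(1 − a) = 1/(1 − (-1107)) = 1/1108. Expand this rational in ℤ_3: compute digits iteratively via d_i = x_i mod 3, x_{i+1} = (x_i − d_i)/3. The first 5 digits are (1, 0, 0, 1, 1).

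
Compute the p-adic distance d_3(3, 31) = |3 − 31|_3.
d_3(3, 31) = 1

Step 1 — x − y = 3 − 31 = -28. Step 2 — v_3(-28) = 0 (factor: -28 = −(3^0 · 28); the sign does not affect v_p). Step 3 — |x − y|_3 = 3^{0} = 1.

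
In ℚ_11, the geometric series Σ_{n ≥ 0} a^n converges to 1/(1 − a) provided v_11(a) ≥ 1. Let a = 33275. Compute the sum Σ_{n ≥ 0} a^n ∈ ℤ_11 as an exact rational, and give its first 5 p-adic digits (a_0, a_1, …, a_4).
Σ a^n = 1/(1 − a) = -1/33274;  first 5 digits = (1, 0, 0, 3, 2)

v_11(a) = 3 ≥ 1, so the series converges in ℤ_11 to 1/(1 − a) = 1/(1 − 33275) = -1/33274. Expand this rational in ℤ_11: compute digits iteratively via d_i = x_i mod 11, x_{i+1} = (x_i − d_i)/11. The first 5 digits are (1, 0, 0, 3, 2).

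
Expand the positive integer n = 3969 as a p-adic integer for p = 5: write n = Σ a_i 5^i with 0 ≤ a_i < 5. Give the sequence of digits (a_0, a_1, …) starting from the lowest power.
(a_0, a_1, …) = (4, 3, 3, 1, 1, 1)

Repeated division by 5 gives the digits low-to-high: 3969 = 4 + 3·5^1 + 3·5^2 + 1·5^3 + 1·5^4 + 1·5^5. Digit sequence: (4, 3, 3, 1, 1, 1).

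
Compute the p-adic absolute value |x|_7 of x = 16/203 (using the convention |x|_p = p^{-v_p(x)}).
|16/203|_7 = 7

Step 1 — compute v_7(x) by factoring powers of 7 out of the numerator and denominator: v_7(16/203) = -1. Step 2 — apply |x|_p = p^{-v_p(x)} = 7^{1} = 7.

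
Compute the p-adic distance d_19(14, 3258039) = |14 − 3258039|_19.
d_19(14, 3258039) = 1/130321

Step 1 — x − y = 14 − 3258039 = -3258025. Step 2 — v_19(-3258025) = 4 (factor: -3258025 = −(19^4 · 25); the sign does not affect v_p). Step 3 — |x − y|_19 = 19^{-4} = 1/130321.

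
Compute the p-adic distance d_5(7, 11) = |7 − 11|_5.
d_5(7, 11) = 1

Step 1 — x − y = 7 − 11 = -4. Step 2 — v_5(-4) = 0 (factor: -4 = −(5^0 · 4); the sign does not affect v_p). Step 3 — |x − y|_5 = 5^{0} = 1.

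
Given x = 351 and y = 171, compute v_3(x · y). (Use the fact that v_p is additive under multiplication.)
v_3(60021) = 5

v_p(x) = 3 (factor: 351 = 3^3 · 13); v_p(y) = 2 (factor: 171 = 3^2 · 19). Additivity: v_p(xy) = v_p(x) + v_p(y) = 3 + 2 = 5. (Direct check: xy = 60021 = 3^5 · (247).)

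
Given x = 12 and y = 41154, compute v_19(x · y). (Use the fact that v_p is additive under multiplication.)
v_19(493848) = 3

v_p(x) = 0 (factor: 12 = 19^0 · 12); v_p(y) = 3 (factor: 41154 = 19^3 · 6). Additivity: v_p(xy) = v_p(x) + v_p(y) = 0 + 3 = 3. (Direct check: xy = 493848 = 19^3 · (72).)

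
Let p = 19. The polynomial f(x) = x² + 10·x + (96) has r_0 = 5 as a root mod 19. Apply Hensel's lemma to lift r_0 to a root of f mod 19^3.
r_2 = 1278 (mod 6859)

Hensel: r_{i+1} = r_i − f(r_i)·(f′(r_i))^{-1} mod 19^{i+2}, f′(x) = 2x + 10. Iterate:
  r_0 = 5 (mod 19)
  r_1 = 195 (mod 361)
  r_2 = 1278 (mod 6859)
Final: r = 1278 satisfies f(r) ≡ 0 mod 19^3.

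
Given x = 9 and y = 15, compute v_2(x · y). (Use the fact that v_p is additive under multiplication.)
v_2(135) = 0

v_p(x) = 0 (factor: 9 = 2^0 · 9); v_p(y) = 0 (factor: 15 = 2^0 · 15). Additivity: v_p(xy) = v_p(x) + v_p(y) = 0 + 0 = 0. (Direct check: xy = 135 = 2^0 · (135).)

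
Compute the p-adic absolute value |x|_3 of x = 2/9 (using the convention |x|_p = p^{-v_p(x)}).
|2/9|_3 = 9

Step 1 — compute v_3(x) by factoring powers of 3 out of the numerator and denominator: v_3(2/9) = -2. Step 2 — apply |x|_p = p^{-v_p(x)} = 3^{2} = 9.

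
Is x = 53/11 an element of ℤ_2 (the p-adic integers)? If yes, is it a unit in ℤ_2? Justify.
x ∈ ℤ_2^× (unit); v_2(x) = 0

ℤ_2 = {x ∈ ℚ_2 : v_2(x) ≥ 0} and ℤ_2^× = {x ∈ ℤ_2 : v_2(x) = 0}. Here v_2(53/11) = v_2(num) − v_2(den) = 0; compare against these criteria.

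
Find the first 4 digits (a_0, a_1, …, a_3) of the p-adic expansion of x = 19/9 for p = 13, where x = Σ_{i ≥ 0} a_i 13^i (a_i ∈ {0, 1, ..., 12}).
(a_0, …, a_3) = (5, 7, 11, 2)

v_13(19/9) = 0 (numerator and denominator both coprime to 13), so x ∈ ℤ_13^×. Compute digits iteratively via a_i = x_i mod 13, x_{i+1} = (x_i − a_i)/13, with x_0 = x:
  x_0 = 19/9;  a_0 = 5;  x_1 = (x_0 − 5)/13 = -2/9
  x_1 = -2/9;  a_1 = 7;  x_2 = (x_1 − 7)/13 = -5/9
  x_2 = -5/9;  a_2 = 11;  x_3 = (x_2 − 11)/13 = -8/9
  x_3 = -8/9;  a_3 = 2;  x_4 = (x_3 − 2)/13 = -2/9
Digits: (5, 7, 11, 2).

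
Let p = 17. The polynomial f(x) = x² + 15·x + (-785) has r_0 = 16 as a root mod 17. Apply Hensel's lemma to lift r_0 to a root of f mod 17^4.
r_3 = 35563 (mod 83521)

Hensel: r_{i+1} = r_i − f(r_i)·(f′(r_i))^{-1} mod 17^{i+2}, f′(x) = 2x + 15. Iterate:
  r_0 = 16 (mod 17)
  r_1 = 16 (mod 289)
  r_2 = 1172 (mod 4913)
  r_3 = 35563 (mod 83521)
Final: r = 35563 satisfies f(r) ≡ 0 mod 17^4.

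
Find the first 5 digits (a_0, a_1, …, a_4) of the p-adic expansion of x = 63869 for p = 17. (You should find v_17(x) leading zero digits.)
(a_0, …, a_4) = (0, 0, 0, 13, 0)

v_17(63869) = 3, so a_0 = ... = a_2 = 0. Factor out: x = 17^3 · u with u = 13 a unit in ℤ_17. Expand u iteratively via a_{v+i} = u_i mod 17, u_{i+1} = (u_i − a_{v+i})/17:
  u_0 = 13;  a_3 = 13;  u_1 = (u_0 − 13)/17 = 0
  u_1 = 0;  a_4 = 0;  u_2 = (u_1 − 0)/17 = 0
Digits: (0, 0, 0, 13, 0).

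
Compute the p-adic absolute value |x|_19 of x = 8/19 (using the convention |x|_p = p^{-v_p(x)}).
|8/19|_19 = 19

Step 1 — compute v_19(x) by factoring powers of 19 out of the numerator and denominator: v_19(8/19) = -1. Step 2 — apply |x|_p = p^{-v_p(x)} = 19^{1} = 19.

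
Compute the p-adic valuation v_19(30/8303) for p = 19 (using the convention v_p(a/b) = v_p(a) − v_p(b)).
v_19(30/8303) = -2

Factor powers of 19 from the numerator and denominator of the reduced fraction: 30 = 19^0 · 30 and 8303 = 19^2 · 23. Apply v_p(a/b) = v_p(a) − v_p(b): v_19(30/8303) = 0 − 2 = -2.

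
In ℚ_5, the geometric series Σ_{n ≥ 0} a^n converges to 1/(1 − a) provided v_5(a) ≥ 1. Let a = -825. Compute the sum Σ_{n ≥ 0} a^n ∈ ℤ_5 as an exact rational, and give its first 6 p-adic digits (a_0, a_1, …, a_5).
Σ a^n = 1/(1 − a) = 1/826;  first 6 digits = (1, 0, 2, 3, 2, 2)

v_5(a) = 2 ≥ 1, so the series converges in ℤ_5 to 1/(1 − a) = 1/(1 − (-825)) = 1/826. Expand this rational in ℤ_5: compute digits iteratively via d_i = x_i mod 5, x_{i+1} = (x_i − d_i)/5. The first 6 digits are (1, 0, 2, 3, 2, 2).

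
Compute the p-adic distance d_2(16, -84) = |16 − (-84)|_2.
d_2(16, -84) = 1/4

Step 1 — x − y = 16 − (-84) = 100. Step 2 — v_2(100) = 2 (factor: 100 = (2^2 · 25); the sign does not affect v_p). Step 3 — |x − y|_2 = 2^{-2} = 1/4.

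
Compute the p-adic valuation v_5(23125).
v_5(23125) = 4

v_5(n) is the largest exponent k such that 5^k divides n. Factor out: 23125 = 5^4 · 37. (Sign doesn't affect v_p.) So v_5(23125) = 4.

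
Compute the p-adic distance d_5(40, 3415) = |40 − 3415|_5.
d_5(40, 3415) = 1/125

Step 1 — x − y = 40 − 3415 = -3375. Step 2 — v_5(-3375) = 3 (factor: -3375 = −(5^3 · 27); the sign does not affect v_p). Step 3 — |x − y|_5 = 5^{-3} = 1/125.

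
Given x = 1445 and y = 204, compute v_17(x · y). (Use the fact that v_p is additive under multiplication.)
v_17(294780) = 3

v_p(x) = 2 (factor: 1445 = 17^2 · 5); v_p(y) = 1 (factor: 204 = 17^1 · 12). Additivity: v_p(xy) = v_p(x) + v_p(y) = 2 + 1 = 3. (Direct check: xy = 294780 = 17^3 · (60).)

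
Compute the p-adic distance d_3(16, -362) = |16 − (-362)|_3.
d_3(16, -362) = 1/27

Step 1 — x − y = 16 − (-362) = 378. Step 2 — v_3(378) = 3 (factor: 378 = (3^3 · 14); the sign does not affect v_p). Step 3 — |x − y|_3 = 3^{-3} = 1/27.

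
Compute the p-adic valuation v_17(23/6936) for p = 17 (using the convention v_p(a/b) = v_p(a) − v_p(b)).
v_17(23/6936) = -2

Factor powers of 17 from the numerator and denominator of the reduced fraction: 23 = 17^0 · 23 and 6936 = 17^2 · 24. Apply v_p(a/b) = v_p(a) − v_p(b): v_17(23/6936) = 0 − 2 = -2.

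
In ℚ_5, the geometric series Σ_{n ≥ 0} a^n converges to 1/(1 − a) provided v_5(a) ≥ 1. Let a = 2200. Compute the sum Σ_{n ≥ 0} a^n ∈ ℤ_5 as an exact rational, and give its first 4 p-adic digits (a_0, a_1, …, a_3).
Σ a^n = 1/(1 − a) = -1/2199;  first 4 digits = (1, 0, 3, 2)

v_5(a) = 2 ≥ 1, so the series converges in ℤ_5 to 1/(1 − a) = 1/(1 − 2200) = -1/2199. Expand this rational in ℤ_5: compute digits iteratively via d_i = x_i mod 5, x_{i+1} = (x_i − d_i)/5. The first 4 digits are (1, 0, 3, 2).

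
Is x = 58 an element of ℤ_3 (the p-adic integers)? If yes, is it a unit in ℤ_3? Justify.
x ∈ ℤ_3^× (unit); v_3(x) = 0

ℤ_3 = {x ∈ ℚ_3 : v_3(x) ≥ 0} and ℤ_3^× = {x ∈ ℤ_3 : v_3(x) = 0}. Here v_3(58) = v_3(num) − v_3(den) = 0; compare against these criteria.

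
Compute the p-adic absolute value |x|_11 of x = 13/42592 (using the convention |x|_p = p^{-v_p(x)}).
|13/42592|_11 = 1331

Step 1 — compute v_11(x) by factoring powers of 11 out of the numerator and denominator: v_11(13/42592) = -3. Step 2 — apply |x|_p = p^{-v_p(x)} = 11^{3} = 1331.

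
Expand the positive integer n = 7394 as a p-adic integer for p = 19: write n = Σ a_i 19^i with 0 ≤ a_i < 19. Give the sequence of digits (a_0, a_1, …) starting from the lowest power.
(a_0, a_1, …) = (3, 9, 1, 1)

Repeated division by 19 gives the digits low-to-high: 7394 = 3 + 9·19^1 + 1·19^2 + 1·19^3. Digit sequence: (3, 9, 1, 1).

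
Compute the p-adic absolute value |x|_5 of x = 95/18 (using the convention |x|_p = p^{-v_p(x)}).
|95/18|_5 = 1/5

Step 1 — compute v_5(x) by factoring powers of 5 out of the numerator and denominator: v_5(95/18) = 1. Step 2 — apply |x|_p = p^{-v_p(x)} = 5^{-1} = 1/5.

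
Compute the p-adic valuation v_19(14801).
v_19(14801) = 2

v_19(n) is the largest exponent k such that 19^k divides n. Factor out: 14801 = 19^2 · 41. (Sign doesn't affect v_p.) So v_19(14801) = 2.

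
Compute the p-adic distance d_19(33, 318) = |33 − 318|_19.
d_19(33, 318) = 1/19

Step 1 — x − y = 33 − 318 = -285. Step 2 — v_19(-285) = 1 (factor: -285 = −(19^1 · 15); the sign does not affect v_p). Step 3 — |x − y|_19 = 19^{-1} = 1/19.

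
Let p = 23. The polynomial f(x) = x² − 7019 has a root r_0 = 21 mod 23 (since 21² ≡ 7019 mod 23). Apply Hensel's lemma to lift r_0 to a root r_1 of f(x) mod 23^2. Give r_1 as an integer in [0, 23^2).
r_1 = 228 (mod 529)

Hensel's recurrence: r_{i+1} = r_i − f(r_i)·(f′(r_i))^{-1} mod 23^{i+2}, with f′(x) = 2x. Iterate:
  r_0 = 21 (mod 23)
  r_1 = 228 (mod 529)
Final: r_1 = 228, and one checks f(r_1) ≡ 0 mod 23^2.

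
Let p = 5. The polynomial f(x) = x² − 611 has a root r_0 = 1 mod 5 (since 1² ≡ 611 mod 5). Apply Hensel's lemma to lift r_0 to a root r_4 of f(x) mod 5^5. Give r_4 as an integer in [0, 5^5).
r_4 = 2606 (mod 3125)

Hensel's recurrence: r_{i+1} = r_i − f(r_i)·(f′(r_i))^{-1} mod 5^{i+2}, with f′(x) = 2x. Iterate:
  r_0 = 1 (mod 5)
  r_1 = 6 (mod 25)
  r_2 = 106 (mod 125)
  r_3 = 106 (mod 625)
  r_4 = 2606 (mod 3125)
Final: r_4 = 2606, and one checks f(r_4) ≡ 0 mod 5^5.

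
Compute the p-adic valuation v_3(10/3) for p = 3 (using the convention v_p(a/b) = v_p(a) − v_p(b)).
v_3(10/3) = -1

Factor powers of 3 from the numerator and denominator of the reduced fraction: 10 = 3^0 · 10 and 3 = 3^1 · 1. Apply v_p(a/b) = v_p(a) − v_p(b): v_3(10/3) = 0 − 1 = -1.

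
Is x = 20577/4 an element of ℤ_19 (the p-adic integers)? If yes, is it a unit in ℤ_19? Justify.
x ∈ ℤ_19 but not a unit; v_19(x) = 3 > 0

ℤ_19 = {x ∈ ℚ_19 : v_19(x) ≥ 0} and ℤ_19^× = {x ∈ ℤ_19 : v_19(x) = 0}. Here v_19(20577/4) = v_19(num) − v_19(den) = 3; compare against these criteria.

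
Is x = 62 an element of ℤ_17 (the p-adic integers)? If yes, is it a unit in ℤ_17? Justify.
x ∈ ℤ_17^× (unit); v_17(x) = 0

ℤ_17 = {x ∈ ℚ_17 : v_17(x) ≥ 0} and ℤ_17^× = {x ∈ ℤ_17 : v_17(x) = 0}. Here v_17(62) = v_17(num) − v_17(den) = 0; compare against these criteria.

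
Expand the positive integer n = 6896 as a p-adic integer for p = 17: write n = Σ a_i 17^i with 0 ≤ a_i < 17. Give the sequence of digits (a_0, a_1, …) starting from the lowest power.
(a_0, a_1, …) = (11, 14, 6, 1)

Repeated division by 17 gives the digits low-to-high: 6896 = 11 + 14·17^1 + 6·17^2 + 1·17^3. Digit sequence: (11, 14, 6, 1).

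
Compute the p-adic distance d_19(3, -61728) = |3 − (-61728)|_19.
d_19(3, -61728) = 1/6859

Step 1 — x − y = 3 − (-61728) = 61731. Step 2 — v_19(61731) = 3 (factor: 61731 = (19^3 · 9); the sign does not affect v_p). Step 3 — |x − y|_19 = 19^{-3} = 1/6859.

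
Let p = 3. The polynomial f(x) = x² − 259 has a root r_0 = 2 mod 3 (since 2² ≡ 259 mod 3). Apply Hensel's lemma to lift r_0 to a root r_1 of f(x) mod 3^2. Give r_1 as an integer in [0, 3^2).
r_1 = 5 (mod 9)

Hensel's recurrence: r_{i+1} = r_i − f(r_i)·(f′(r_i))^{-1} mod 3^{i+2}, with f′(x) = 2x. Iterate:
  r_0 = 2 (mod 3)
  r_1 = 5 (mod 9)
Final: r_1 = 5, and one checks f(r_1) ≡ 0 mod 3^2.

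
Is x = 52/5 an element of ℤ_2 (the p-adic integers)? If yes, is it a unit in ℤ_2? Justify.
x ∈ ℤ_2 but not a unit; v_2(x) = 2 > 0

ℤ_2 = {x ∈ ℚ_2 : v_2(x) ≥ 0} and ℤ_2^× = {x ∈ ℤ_2 : v_2(x) = 0}. Here v_2(52/5) = v_2(num) − v_2(den) = 2; compare against these criteria.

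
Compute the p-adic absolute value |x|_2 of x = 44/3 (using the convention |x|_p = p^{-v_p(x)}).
|44/3|_2 = 1/4

Step 1 — compute v_2(x) by factoring powers of 2 out of the numerator and denominator: v_2(44/3) = 2. Step 2 — apply |x|_p = p^{-v_p(x)} = 2^{-2} = 1/4.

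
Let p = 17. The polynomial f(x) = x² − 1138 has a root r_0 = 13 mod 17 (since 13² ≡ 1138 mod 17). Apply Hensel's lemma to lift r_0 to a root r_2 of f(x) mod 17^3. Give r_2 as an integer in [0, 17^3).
r_2 = 1662 (mod 4913)

Hensel's recurrence: r_{i+1} = r_i − f(r_i)·(f′(r_i))^{-1} mod 17^{i+2}, with f′(x) = 2x. Iterate:
  r_0 = 13 (mod 17)
  r_1 = 217 (mod 289)
  r_2 = 1662 (mod 4913)
Final: r_2 = 1662, and one checks f(r_2) ≡ 0 mod 17^3.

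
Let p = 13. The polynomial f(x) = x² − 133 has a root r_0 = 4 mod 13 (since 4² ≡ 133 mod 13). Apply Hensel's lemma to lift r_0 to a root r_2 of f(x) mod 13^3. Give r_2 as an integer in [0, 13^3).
r_2 = 82 (mod 2197)

Hensel's recurrence: r_{i+1} = r_i − f(r_i)·(f′(r_i))^{-1} mod 13^{i+2}, with f′(x) = 2x. Iterate:
  r_0 = 4 (mod 13)
  r_1 = 82 (mod 169)
  r_2 = 82 (mod 2197)
Final: r_2 = 82, and one checks f(r_2) ≡ 0 mod 13^3.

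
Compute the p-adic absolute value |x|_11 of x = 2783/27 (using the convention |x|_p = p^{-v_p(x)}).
|2783/27|_11 = 1/121

Step 1 — compute v_11(x) by factoring powers of 11 out of the numerator and denominator: v_11(2783/27) = 2. Step 2 — apply |x|_p = p^{-v_p(x)} = 11^{-2} = 1/121.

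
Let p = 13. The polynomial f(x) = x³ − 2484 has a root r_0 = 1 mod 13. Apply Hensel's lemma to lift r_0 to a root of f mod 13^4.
r_3 = 17616 (mod 28561)

Hensel: r_{i+1} = r_i − f(r_i)/f′(r_i) mod 13^{i+2}, where f′(x) = 3x². Iterate:
  r_0 = 1 (mod 13)
  r_1 = 40 (mod 169)
  r_2 = 40 (mod 2197)
  r_3 = 17616 (mod 28561)
Final: r = 17616 with f(r) ≡ 0 mod 13^4.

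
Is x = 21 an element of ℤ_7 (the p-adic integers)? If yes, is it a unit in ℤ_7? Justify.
x ∈ ℤ_7 but not a unit; v_7(x) = 1 > 0

ℤ_7 = {x ∈ ℚ_7 : v_7(x) ≥ 0} and ℤ_7^× = {x ∈ ℤ_7 : v_7(x) = 0}. Here v_7(21) = v_7(num) − v_7(den) = 1; compare against these criteria.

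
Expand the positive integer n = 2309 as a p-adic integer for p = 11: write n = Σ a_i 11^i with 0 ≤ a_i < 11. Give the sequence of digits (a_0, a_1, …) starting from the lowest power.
(a_0, a_1, …) = (10, 0, 8, 1)

Repeated division by 11 gives the digits low-to-high: 2309 = 10 + 8·11^2 + 1·11^3. Digit sequence: (10, 0, 8, 1).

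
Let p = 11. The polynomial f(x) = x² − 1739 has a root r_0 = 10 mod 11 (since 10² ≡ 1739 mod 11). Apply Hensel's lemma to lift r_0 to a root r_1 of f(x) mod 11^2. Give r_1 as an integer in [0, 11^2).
r_1 = 98 (mod 121)

Hensel's recurrence: r_{i+1} = r_i − f(r_i)·(f′(r_i))^{-1} mod 11^{i+2}, with f′(x) = 2x. Iterate:
  r_0 = 10 (mod 11)
  r_1 = 98 (mod 121)
Final: r_1 = 98, and one checks f(r_1) ≡ 0 mod 11^2.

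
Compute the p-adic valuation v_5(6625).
v_5(6625) = 3

v_5(n) is the largest exponent k such that 5^k divides n. Factor out: 6625 = 5^3 · 53. (Sign doesn't affect v_p.) So v_5(6625) = 3.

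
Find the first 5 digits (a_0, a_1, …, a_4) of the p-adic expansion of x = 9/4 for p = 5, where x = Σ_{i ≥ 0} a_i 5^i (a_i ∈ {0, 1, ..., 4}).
(a_0, …, a_4) = (1, 4, 3, 3, 3)

v_5(9/4) = 0 (numerator and denominator both coprime to 5), so x ∈ ℤ_5^×. Compute digits iteratively via a_i = x_i mod 5, x_{i+1} = (x_i − a_i)/5, with x_0 = x:
  x_0 = 9/4;  a_0 = 1;  x_1 = (x_0 − 1)/5 = 1/4
  x_1 = 1/4;  a_1 = 4;  x_2 = (x_1 − 4)/5 = -3/4
  x_2 = -3/4;  a_2 = 3;  x_3 = (x_2 − 3)/5 = -3/4
  x_3 = -3/4;  a_3 = 3;  x_4 = (x_3 − 3)/5 = -3/4
  x_4 = -3/4;  a_4 = 3;  x_5 = (x_4 − 3)/5 = -3/4
Digits: (1, 4, 3, 3, 3).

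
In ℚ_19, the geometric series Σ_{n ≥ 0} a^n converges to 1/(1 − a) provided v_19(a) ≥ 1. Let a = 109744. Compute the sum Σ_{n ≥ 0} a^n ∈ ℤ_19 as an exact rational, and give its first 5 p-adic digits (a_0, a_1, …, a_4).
Σ a^n = 1/(1 − a) = -1/109743;  first 5 digits = (1, 0, 0, 16, 0)

v_19(a) = 3 ≥ 1, so the series converges in ℤ_19 to 1/(1 − a) = 1/(1 − 109744) = -1/109743. Expand this rational in ℤ_19: compute digits iteratively via d_i = x_i mod 19, x_{i+1} = (x_i − d_i)/19. The first 5 digits are (1, 0, 0, 16, 0).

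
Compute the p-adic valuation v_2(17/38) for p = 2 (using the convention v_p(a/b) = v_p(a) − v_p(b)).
v_2(17/38) = -1

Factor powers of 2 from the numerator and denominator of the reduced fraction: 17 = 2^0 · 17 and 38 = 2^1 · 19. Apply v_p(a/b) = v_p(a) − v_p(b): v_2(17/38) = 0 − 1 = -1.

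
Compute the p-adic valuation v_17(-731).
v_17(-731) = 1

v_17(n) is the largest exponent k such that 17^k divides n. Factor out: -731 = -17^1 · 43. (Sign doesn't affect v_p.) So v_17(-731) = 1.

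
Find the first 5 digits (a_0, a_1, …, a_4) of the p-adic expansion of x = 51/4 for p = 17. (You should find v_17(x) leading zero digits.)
(a_0, …, a_4) = (0, 5, 4, 4, 4)

v_17(51/4) = 1, so a_0 = ... = a_0 = 0. Factor out: x = 17^1 · u with u = 3/4 a unit in ℤ_17. Expand u iteratively via a_{v+i} = u_i mod 17, u_{i+1} = (u_i − a_{v+i})/17:
  u_0 = 3/4;  a_1 = 5;  u_1 = (u_0 − 5)/17 = -1/4
  u_1 = -1/4;  a_2 = 4;  u_2 = (u_1 − 4)/17 = -1/4
  u_2 = -1/4;  a_3 = 4;  u_3 = (u_2 − 4)/17 = -1/4
  u_3 = -1/4;  a_4 = 4;  u_4 = (u_3 − 4)/17 = -1/4
Digits: (0, 5, 4, 4, 4).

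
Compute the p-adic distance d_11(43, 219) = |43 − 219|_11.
d_11(43, 219) = 1/11

Step 1 — x − y = 43 − 219 = -176. Step 2 — v_11(-176) = 1 (factor: -176 = −(11^1 · 16); the sign does not affect v_p). Step 3 — |x − y|_11 = 11^{-1} = 1/11.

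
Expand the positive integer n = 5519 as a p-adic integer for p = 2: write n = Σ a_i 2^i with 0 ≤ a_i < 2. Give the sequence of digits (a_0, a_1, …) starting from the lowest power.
(a_0, a_1, …) = (1, 1, 1, 1, 0, 0, 0, 1, 1, 0, 1, 0, 1)

Repeated division by 2 gives the digits low-to-high: 5519 = 1 + 1·2^1 + 1·2^2 + 1·2^3 + 1·2^7 + 1·2^8 + 1·2^10 + 1·2^12. Digit sequence: (1, 1, 1, 1, 0, 0, 0, 1, 1, 0, 1, 0, 1).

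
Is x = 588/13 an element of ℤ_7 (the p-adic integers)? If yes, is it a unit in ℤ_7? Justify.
x ∈ ℤ_7 but not a unit; v_7(x) = 2 > 0

ℤ_7 = {x ∈ ℚ_7 : v_7(x) ≥ 0} and ℤ_7^× = {x ∈ ℤ_7 : v_7(x) = 0}. Here v_7(588/13) = v_7(num) − v_7(den) = 2; compare against these criteria.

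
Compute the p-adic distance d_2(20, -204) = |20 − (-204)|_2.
d_2(20, -204) = 1/32

Step 1 — x − y = 20 − (-204) = 224. Step 2 — v_2(224) = 5 (factor: 224 = (2^5 · 7); the sign does not affect v_p). Step 3 — |x − y|_2 = 2^{-5} = 1/32.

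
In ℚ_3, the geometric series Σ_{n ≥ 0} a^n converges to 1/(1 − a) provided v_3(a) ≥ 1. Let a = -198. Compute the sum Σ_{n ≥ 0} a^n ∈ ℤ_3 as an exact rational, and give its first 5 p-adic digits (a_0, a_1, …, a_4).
Σ a^n = 1/(1 − a) = 1/199;  first 5 digits = (1, 0, 2, 1, 1)

v_3(a) = 2 ≥ 1, so the series converges in ℤ_3 to 1/(1 − a) = 1/(1 − (-198)) = 1/199. Expand this rational in ℤ_3: compute digits iteratively via d_i = x_i mod 3, x_{i+1} = (x_i − d_i)/3. The first 5 digits are (1, 0, 2, 1, 1).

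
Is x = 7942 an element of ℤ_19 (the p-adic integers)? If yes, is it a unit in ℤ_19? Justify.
x ∈ ℤ_19 but not a unit; v_19(x) = 2 > 0

ℤ_19 = {x ∈ ℚ_19 : v_19(x) ≥ 0} and ℤ_19^× = {x ∈ ℤ_19 : v_19(x) = 0}. Here v_19(7942) = v_19(num) − v_19(den) = 2; compare against these criteria.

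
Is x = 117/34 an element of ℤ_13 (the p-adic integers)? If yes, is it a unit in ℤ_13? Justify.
x ∈ ℤ_13 but not a unit; v_13(x) = 1 > 0

ℤ_13 = {x ∈ ℚ_13 : v_13(x) ≥ 0} and ℤ_13^× = {x ∈ ℤ_13 : v_13(x) = 0}. Here v_13(117/34) = v_13(num) − v_13(den) = 1; compare against these criteria.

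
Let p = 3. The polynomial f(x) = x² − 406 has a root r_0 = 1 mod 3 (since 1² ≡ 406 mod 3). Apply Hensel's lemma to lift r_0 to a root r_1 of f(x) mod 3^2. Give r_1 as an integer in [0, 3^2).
r_1 = 1 (mod 9)

Hensel's recurrence: r_{i+1} = r_i − f(r_i)·(f′(r_i))^{-1} mod 3^{i+2}, with f′(x) = 2x. Iterate:
  r_0 = 1 (mod 3)
  r_1 = 1 (mod 9)
Final: r_1 = 1, and one checks f(r_1) ≡ 0 mod 3^2.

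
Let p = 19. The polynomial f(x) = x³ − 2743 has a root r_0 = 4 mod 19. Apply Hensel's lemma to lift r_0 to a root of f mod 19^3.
r_2 = 1391 (mod 6859)

Hensel: r_{i+1} = r_i − f(r_i)/f′(r_i) mod 19^{i+2}, where f′(x) = 3x². Iterate:
  r_0 = 4 (mod 19)
  r_1 = 308 (mod 361)
  r_2 = 1391 (mod 6859)
Final: r = 1391 with f(r) ≡ 0 mod 19^3.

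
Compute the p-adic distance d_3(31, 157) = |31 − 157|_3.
d_3(31, 157) = 1/9

Step 1 — x − y = 31 − 157 = -126. Step 2 — v_3(-126) = 2 (factor: -126 = −(3^2 · 14); the sign does not affect v_p). Step 3 — |x − y|_3 = 3^{-2} = 1/9.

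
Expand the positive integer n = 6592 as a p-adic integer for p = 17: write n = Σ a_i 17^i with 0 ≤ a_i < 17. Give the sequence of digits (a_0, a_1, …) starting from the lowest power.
(a_0, a_1, …) = (13, 13, 5, 1)

Repeated division by 17 gives the digits low-to-high: 6592 = 13 + 13·17^1 + 5·17^2 + 1·17^3. Digit sequence: (13, 13, 5, 1).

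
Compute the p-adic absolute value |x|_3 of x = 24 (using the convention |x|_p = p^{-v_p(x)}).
|24|_3 = 1/3

Step 1 — compute v_3(x) by factoring powers of 3 out of the numerator and denominator: v_3(24) = 1. Step 2 — apply |x|_p = p^{-v_p(x)} = 3^{-1} = 1/3.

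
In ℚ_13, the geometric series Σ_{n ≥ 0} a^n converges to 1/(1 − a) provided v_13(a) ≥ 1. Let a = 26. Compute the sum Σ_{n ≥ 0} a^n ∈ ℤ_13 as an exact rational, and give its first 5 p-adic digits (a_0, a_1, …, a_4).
Σ a^n = 1/(1 − a) = -1/25;  first 5 digits = (1, 2, 4, 8, 3)

v_13(a) = 1 ≥ 1, so the series converges in ℤ_13 to 1/(1 − a) = 1/(1 − 26) = -1/25. Expand this rational in ℤ_13: compute digits iteratively via d_i = x_i mod 13, x_{i+1} = (x_i − d_i)/13. The first 5 digits are (1, 2, 4, 8, 3).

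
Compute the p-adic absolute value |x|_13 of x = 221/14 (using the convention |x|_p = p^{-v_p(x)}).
|221/14|_13 = 1/13

Step 1 — compute v_13(x) by factoring powers of 13 out of the numerator and denominator: v_13(221/14) = 1. Step 2 — apply |x|_p = p^{-v_p(x)} = 13^{-1} = 1/13.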